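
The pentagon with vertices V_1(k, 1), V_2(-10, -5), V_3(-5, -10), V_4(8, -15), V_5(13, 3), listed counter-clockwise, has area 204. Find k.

8

The doubled signed area Σ (x_i y_{i+1} − x_{i+1} y_i) is linear in k.
With k=0 it equals 472; the coefficient of k is -8 (from the two edges through V_1).
So -8·k + 472 = 2·204 = 408 ⇒ k = 8.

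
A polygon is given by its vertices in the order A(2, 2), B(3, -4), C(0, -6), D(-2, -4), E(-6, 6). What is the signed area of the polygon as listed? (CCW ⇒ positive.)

Σ = (-14) + (-18) + (-12) + (-36) + (-24) = -104
Signed area = Σ/2 = -52 (negative ⇒ clockwise traversal).

-52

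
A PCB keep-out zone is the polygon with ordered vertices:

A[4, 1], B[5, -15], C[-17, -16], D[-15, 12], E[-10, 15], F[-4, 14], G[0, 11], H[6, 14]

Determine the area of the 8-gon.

594.5

Σ = (-65) + (-335) + (-444) + (-105) + (-80) + (-44) + (-66) + (-50) = -1189
Area = |Σ|/2 = 594.5.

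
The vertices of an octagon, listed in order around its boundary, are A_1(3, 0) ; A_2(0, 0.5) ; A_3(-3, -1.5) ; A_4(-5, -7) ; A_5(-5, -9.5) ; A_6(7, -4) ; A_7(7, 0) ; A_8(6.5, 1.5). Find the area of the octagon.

74.75

Apply the surveyor's formula: 2A = Σ (x_i·y_{i+1} − x_{i+1}·y_i), indices taken mod 8.
Σ = (1.5) + (1.5) + (13.5) + (12.5) + (86.5) + (28) + (10.5) + (-4.5) = 149.5
Area = |Σ|/2 = 74.75.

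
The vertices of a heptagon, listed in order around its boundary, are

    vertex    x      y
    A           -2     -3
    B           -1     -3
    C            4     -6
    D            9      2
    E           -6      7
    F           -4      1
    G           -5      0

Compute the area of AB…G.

100

A→B: (-2)(-3) − (-1)(-3) = 3
B→C: (-1)(-6) − (4)(-3) = 18
C→D: (4)(2) − (9)(-6) = 62
D→E: (9)(7) − (-6)(2) = 75
E→F: (-6)(1) − (-4)(7) = 22
F→G: (-4)(0) − (-5)(1) = 5
G→A: (-5)(-3) − (-2)(0) = 15
Σ = 200
Area = |Σ|/2 = 100.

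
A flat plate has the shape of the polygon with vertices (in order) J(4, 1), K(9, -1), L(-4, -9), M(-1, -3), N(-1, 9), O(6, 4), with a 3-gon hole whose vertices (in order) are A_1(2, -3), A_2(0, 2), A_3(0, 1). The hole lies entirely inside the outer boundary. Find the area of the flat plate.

Outer boundary:
Apply the shoelace (surveyor's) formula: 2A = Σ (x_i·y_{i+1} − x_{i+1}·y_i), indices taken mod 6.
J→K: (4)(-1) − (9)(1) = -13
K→L: (9)(-9) − (-4)(-1) = -85
L→M: (-4)(-3) − (-1)(-9) = 3
M→N: (-1)(9) − (-1)(-3) = -12
N→O: (-1)(4) − (6)(9) = -58
O→J: (6)(1) − (4)(4) = -10
Σ = -175
Area = |Σ|/2 = 87.5.
Hole:
Apply the surveyor's formula: 2A = Σ (x_i·y_{i+1} − x_{i+1}·y_i), indices taken mod 3.
A_1→A_2: (2)(2) − (0)(-3) = 4
A_2→A_3: (0)(1) − (0)(2) = 0
A_3→A_1: (0)(-3) − (2)(1) = -2
Σ = 2
Area = |Σ|/2 = 1.
Net area = 87.5 − 1 = 86.5.

86.5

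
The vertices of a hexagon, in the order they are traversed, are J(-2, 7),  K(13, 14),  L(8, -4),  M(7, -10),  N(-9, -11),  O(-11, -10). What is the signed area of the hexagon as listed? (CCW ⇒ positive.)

-315

Σ = (-119) + (-164) + (-52) + (-167) + (-31) + (-97) = -630
Signed area = Σ/2 = -315 (negative ⇒ clockwise traversal).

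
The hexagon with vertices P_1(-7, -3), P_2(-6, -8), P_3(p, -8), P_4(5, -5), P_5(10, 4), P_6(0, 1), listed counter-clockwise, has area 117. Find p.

7

The doubled signed area Σ (x_i y_{i+1} − x_{i+1} y_i) is linear in p.
With p=0 it equals 213; the coefficient of p is 3 (from the two edges through P_3).
So 3·p + 213 = 2·117 = 234 ⇒ p = 7.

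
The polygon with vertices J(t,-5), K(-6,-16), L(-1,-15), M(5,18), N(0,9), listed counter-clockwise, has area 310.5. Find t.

-19

Write out the shoelace sum; only the two edges meeting at J involve t:
2·Area = [(0·(-5) − t·9) + (t·(-16) − (-6)·(-5))] + 176
       = -25·t + 146 = 621
⇒ t = -19.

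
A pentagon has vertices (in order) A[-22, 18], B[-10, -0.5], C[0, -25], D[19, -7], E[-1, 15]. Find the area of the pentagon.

Apply Gauss's area formula: 2A = Σ (x_i·y_{i+1} − x_{i+1}·y_i), indices taken mod 5.
Cross-terms: 191, 250, 475, 278, 312  ⇒  Σ = 1506
Area = |Σ|/2 = 753.

753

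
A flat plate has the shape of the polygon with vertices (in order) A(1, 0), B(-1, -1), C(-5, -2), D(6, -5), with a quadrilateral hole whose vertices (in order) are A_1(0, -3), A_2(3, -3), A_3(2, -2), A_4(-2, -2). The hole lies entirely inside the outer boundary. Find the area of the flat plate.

15.5

Outer boundary:
Apply the surveyor's formula: 2A = Σ (x_i·y_{i+1} − x_{i+1}·y_i), indices taken mod 4.
Σ = (-1) + (-3) + (37) + (5) = 38
Area = |Σ|/2 = 19.
Hole:
Apply the shoelace formula: 2A = Σ (x_i·y_{i+1} − x_{i+1}·y_i), indices taken mod 4.
Cross-terms: 9, 0, -8, 6  ⇒  Σ = 7
Area = |Σ|/2 = 3.5.
Net area = 19 − 3.5 = 15.5.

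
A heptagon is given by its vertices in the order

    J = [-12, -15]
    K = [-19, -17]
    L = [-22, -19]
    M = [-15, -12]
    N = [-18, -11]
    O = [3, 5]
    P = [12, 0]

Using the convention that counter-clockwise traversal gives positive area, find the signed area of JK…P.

Apply the shoelace formula: 2A = Σ (x_i·y_{i+1} − x_{i+1}·y_i), indices taken mod 7.
Σ = (-81) + (-13) + (-21) + (-51) + (-57) + (-60) + (-180) = -463
Signed area = Σ/2 = -231.5 (negative ⇒ clockwise traversal).

-231.5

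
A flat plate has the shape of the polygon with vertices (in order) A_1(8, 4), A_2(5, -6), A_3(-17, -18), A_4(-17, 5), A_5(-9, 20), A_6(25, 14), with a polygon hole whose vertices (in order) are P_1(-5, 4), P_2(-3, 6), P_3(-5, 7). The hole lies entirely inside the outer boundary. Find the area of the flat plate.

789

Outer boundary:
Σ = (-68) + (-192) + (-391) + (-295) + (-626) + (-12) = -1584
Area = |Σ|/2 = 792.
Hole:
Cross-terms: -18, 9, 15  ⇒  Σ = 6
Area = |Σ|/2 = 3.
Net area = 792 − 3 = 789.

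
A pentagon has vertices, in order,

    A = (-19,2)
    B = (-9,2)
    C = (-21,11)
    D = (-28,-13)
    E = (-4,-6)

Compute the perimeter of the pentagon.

|AB| = √((10)² + (0)²) = √100 = 10
|BC| = √((-12)² + (9)²) = √225 = 15
|CD| = √((-7)² + (-24)²) = √625 = 25
|DE| = √((24)² + (7)²) = √625 = 25
|EA| = √((-15)² + (8)²) = √289 = 17
Perimeter = 10 + 15 + 25 + 25 + 17 = 92.

92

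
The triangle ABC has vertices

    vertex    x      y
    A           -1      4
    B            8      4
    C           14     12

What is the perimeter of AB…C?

36

|AB| = √((9)² + (0)²) = √81 = 9
|BC| = √((6)² + (8)²) = √100 = 10
|CA| = √((-15)² + (-8)²) = √289 = 17
Perimeter = 9 + 10 + 17 = 36.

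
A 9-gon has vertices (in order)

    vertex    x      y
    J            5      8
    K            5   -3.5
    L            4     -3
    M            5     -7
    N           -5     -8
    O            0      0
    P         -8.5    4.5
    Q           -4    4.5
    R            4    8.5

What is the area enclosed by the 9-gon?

Apply the shoelace formula: 2A = Σ (x_i·y_{i+1} − x_{i+1}·y_i), indices taken mod 9.
Σ = (-57.5) + (-1) + (-13) + (-75) + (0) + (0) + (-20.25) + (-52) + (-10.5) = -229.25
Area = |Σ|/2 = 114.625.

114.625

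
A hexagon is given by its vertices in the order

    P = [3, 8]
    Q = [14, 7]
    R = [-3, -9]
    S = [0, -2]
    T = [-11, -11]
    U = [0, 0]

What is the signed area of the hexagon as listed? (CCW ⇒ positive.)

Cross-terms: -91, -105, 6, -22, 0, 0  ⇒  Σ = -212
Signed area = Σ/2 = -106 (negative ⇒ clockwise traversal).

-106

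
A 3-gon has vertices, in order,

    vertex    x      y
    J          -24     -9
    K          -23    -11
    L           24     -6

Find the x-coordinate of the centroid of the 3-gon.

-23/3

Apply Gauss's area formula. First the cross-terms c_i = x_i·y_{i+1} − x_{i+1}·y_i:
  57, 402, -360  ⇒  2A = 99, A = 49.5.
Then Σ (x_i + x_{i+1})·c_i = -2277, so x̄ = -2277 / (6·49.5) = -23/3.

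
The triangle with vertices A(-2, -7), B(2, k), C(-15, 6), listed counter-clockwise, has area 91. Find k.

3

Write out the shoelace sum; only the two edges meeting at B involve k:
2·Area = [((-2)·k − 2·(-7)) + (2·6 − (-15)·k)] + 117
       = 13·k + 143 = 182
⇒ k = 3.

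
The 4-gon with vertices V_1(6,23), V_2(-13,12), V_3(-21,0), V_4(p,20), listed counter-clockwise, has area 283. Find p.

Write out the shoelace sum; only the two edges meeting at V_4 involve p:
2·Area = [((-21)·20 − p·0) + (p·23 − 6·20)] + 623
       = 23·p + 83 = 566
⇒ p = 21.

21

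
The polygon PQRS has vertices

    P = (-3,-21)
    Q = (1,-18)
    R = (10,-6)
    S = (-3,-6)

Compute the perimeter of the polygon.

|PQ| = √((4)² + (3)²) = √25 = 5
|QR| = √((9)² + (12)²) = √225 = 15
|RS| = √((-13)² + (0)²) = √169 = 13
|SP| = √((0)² + (-15)²) = √225 = 15
Perimeter = 5 + 15 + 13 + 15 = 48.

48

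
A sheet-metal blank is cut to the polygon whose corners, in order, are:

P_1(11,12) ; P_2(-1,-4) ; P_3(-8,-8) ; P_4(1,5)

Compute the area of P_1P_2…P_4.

Apply the shoelace formula: 2A = Σ (x_i·y_{i+1} − x_{i+1}·y_i), indices taken mod 4.
Σ = (-32) + (-24) + (-32) + (-43) = -131
Area = |Σ|/2 = 65.5.

65.5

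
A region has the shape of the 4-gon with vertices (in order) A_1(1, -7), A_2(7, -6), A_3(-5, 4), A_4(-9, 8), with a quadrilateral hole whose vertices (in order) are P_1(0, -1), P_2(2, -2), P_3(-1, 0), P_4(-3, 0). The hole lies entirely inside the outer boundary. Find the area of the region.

44.5

Outer boundary:
Apply the shoelace (surveyor's) formula: 2A = Σ (x_i·y_{i+1} − x_{i+1}·y_i), indices taken mod 4.
Σ = (43) + (-2) + (-4) + (55) = 92
Area = |Σ|/2 = 46.
Hole:
Apply the surveyor's formula: 2A = Σ (x_i·y_{i+1} − x_{i+1}·y_i), indices taken mod 4.
P_1→P_2: (0)(-2) − (2)(-1) = 2
P_2→P_3: (2)(0) − (-1)(-2) = -2
P_3→P_4: (-1)(0) − (-3)(0) = 0
P_4→P_1: (-3)(-1) − (0)(0) = 3
Σ = 3
Area = |Σ|/2 = 1.5.
Net area = 46 − 1.5 = 44.5.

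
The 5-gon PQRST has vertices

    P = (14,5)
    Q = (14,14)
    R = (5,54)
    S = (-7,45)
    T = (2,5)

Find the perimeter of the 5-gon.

|PQ| = √((0)² + (9)²) = √81 = 9
|QR| = √((-9)² + (40)²) = √1681 = 41
|RS| = √((-12)² + (-9)²) = √225 = 15
|ST| = √((9)² + (-40)²) = √1681 = 41
|TP| = √((12)² + (0)²) = √144 = 12
Perimeter = 9 + 41 + 15 + 41 + 12 = 118.

118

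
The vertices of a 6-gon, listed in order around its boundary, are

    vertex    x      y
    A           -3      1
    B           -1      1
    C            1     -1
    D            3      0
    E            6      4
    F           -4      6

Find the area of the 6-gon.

39.5

Apply the surveyor's formula: 2A = Σ (x_i·y_{i+1} − x_{i+1}·y_i), indices taken mod 6.
Σ = (-2) + (0) + (3) + (12) + (52) + (14) = 79
Area = |Σ|/2 = 39.5.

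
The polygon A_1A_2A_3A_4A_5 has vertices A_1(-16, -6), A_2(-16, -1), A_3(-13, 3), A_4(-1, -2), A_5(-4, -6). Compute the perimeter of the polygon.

40

|A_1A_2| = √((0)² + (5)²) = √25 = 5
|A_2A_3| = √((3)² + (4)²) = √25 = 5
|A_3A_4| = √((12)² + (-5)²) = √169 = 13
|A_4A_5| = √((-3)² + (-4)²) = √25 = 5
|A_5A_1| = √((-12)² + (0)²) = √144 = 12
Perimeter = 5 + 5 + 13 + 5 + 12 = 40.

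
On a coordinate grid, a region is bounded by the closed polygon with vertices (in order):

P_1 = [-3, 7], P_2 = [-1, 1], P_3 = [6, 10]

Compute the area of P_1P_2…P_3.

Apply Gauss's area formula: 2A = Σ (x_i·y_{i+1} − x_{i+1}·y_i), indices taken mod 3.
Σ = (4) + (-16) + (72) = 60
Area = |Σ|/2 = 30.

30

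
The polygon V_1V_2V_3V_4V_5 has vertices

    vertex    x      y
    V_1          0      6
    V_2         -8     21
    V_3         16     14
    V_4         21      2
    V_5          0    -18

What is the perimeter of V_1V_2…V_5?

|V_1V_2| = √((-8)² + (15)²) = √289 = 17
|V_2V_3| = √((24)² + (-7)²) = √625 = 25
|V_3V_4| = √((5)² + (-12)²) = √169 = 13
|V_4V_5| = √((-21)² + (-20)²) = √841 = 29
|V_5V_1| = √((0)² + (24)²) = √576 = 24
Perimeter = 17 + 25 + 13 + 29 + 24 = 108.

108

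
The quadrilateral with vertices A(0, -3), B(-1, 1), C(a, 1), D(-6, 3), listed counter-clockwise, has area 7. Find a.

-3

Write out the shoelace sum; only the two edges meeting at C involve a:
2·Area = [((-1)·1 − a·1) + (a·3 − (-6)·1)] + 15
       = 2·a + 20 = 14
⇒ a = -3.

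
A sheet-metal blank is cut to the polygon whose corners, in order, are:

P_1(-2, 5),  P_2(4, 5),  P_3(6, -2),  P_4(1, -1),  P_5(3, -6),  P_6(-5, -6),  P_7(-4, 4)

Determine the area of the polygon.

P_1→P_2: (-2)(5) − (4)(5) = -30
P_2→P_3: (4)(-2) − (6)(5) = -38
P_3→P_4: (6)(-1) − (1)(-2) = -4
P_4→P_5: (1)(-6) − (3)(-1) = -3
P_5→P_6: (3)(-6) − (-5)(-6) = -48
P_6→P_7: (-5)(4) − (-4)(-6) = -44
P_7→P_1: (-4)(5) − (-2)(4) = -12
Σ = -179
Area = |Σ|/2 = 89.5.

89.5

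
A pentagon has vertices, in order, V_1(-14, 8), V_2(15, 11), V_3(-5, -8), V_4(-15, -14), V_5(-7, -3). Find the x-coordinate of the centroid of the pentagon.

-55/27

Apply the shoelace (surveyor's) formula. First the cross-terms c_i = x_i·y_{i+1} − x_{i+1}·y_i:
  -274, -65, -50, -53, -98  ⇒  2A = -540, A = -270.
Then Σ (x_i + x_{i+1})·c_i = 3300, so x̄ = 3300 / (6·(-270)) = -55/27.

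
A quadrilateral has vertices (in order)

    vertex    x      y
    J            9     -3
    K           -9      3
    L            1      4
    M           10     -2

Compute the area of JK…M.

Apply the surveyor's formula: 2A = Σ (x_i·y_{i+1} − x_{i+1}·y_i), indices taken mod 4.
Cross-terms: 0, -39, -42, -12  ⇒  Σ = -93
Area = |Σ|/2 = 46.5.

46.5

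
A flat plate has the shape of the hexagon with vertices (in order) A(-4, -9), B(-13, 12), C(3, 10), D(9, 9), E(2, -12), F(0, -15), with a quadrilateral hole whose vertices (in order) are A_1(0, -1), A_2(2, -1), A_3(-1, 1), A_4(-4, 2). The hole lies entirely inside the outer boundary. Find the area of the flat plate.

300.5

Outer boundary:
Cross-terms: -165, -166, -63, -126, -30, -60  ⇒  Σ = -610
Area = |Σ|/2 = 305.
Hole:
A_1→A_2: (0)(-1) − (2)(-1) = 2
A_2→A_3: (2)(1) − (-1)(-1) = 1
A_3→A_4: (-1)(2) − (-4)(1) = 2
A_4→A_1: (-4)(-1) − (0)(2) = 4
Σ = 9
Area = |Σ|/2 = 4.5.
Net area = 305 − 4.5 = 300.5.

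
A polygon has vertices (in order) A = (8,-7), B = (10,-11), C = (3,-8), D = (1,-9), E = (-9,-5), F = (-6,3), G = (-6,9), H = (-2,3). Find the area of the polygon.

136.5

A→B: (8)(-11) − (10)(-7) = -18
B→C: (10)(-8) − (3)(-11) = -47
C→D: (3)(-9) − (1)(-8) = -19
D→E: (1)(-5) − (-9)(-9) = -86
E→F: (-9)(3) − (-6)(-5) = -57
F→G: (-6)(9) − (-6)(3) = -36
G→H: (-6)(3) − (-2)(9) = 0
H→A: (-2)(-7) − (8)(3) = -10
Σ = -273
Area = |Σ|/2 = 136.5.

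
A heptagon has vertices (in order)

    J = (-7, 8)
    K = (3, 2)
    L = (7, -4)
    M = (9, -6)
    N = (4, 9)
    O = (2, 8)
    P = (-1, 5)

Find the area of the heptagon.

Σ = (-38) + (-26) + (-6) + (105) + (14) + (18) + (27) = 94
Area = |Σ|/2 = 47.

47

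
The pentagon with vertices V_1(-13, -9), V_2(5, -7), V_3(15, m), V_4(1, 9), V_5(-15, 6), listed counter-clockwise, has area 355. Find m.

-5

The doubled signed area Σ (x_i y_{i+1} − x_{i+1} y_i) is linear in m.
With m=0 it equals 730; the coefficient of m is 4 (from the two edges through V_3).
So 4·m + 730 = 2·355 = 710 ⇒ m = -5.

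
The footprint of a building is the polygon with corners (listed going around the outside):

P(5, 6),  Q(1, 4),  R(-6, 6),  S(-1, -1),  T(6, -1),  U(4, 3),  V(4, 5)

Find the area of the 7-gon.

Apply the shoelace formula: 2A = Σ (x_i·y_{i+1} − x_{i+1}·y_i), indices taken mod 7.
Σ = (14) + (30) + (12) + (7) + (22) + (8) + (-1) = 92
Area = |Σ|/2 = 46.

46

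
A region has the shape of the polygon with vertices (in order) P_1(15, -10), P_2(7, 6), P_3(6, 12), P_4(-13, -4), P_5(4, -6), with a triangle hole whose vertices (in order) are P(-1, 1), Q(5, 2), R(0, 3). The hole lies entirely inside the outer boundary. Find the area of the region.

Outer boundary:
Σ = (160) + (48) + (132) + (94) + (50) = 484
Area = |Σ|/2 = 242.
Hole:
Apply the surveyor's formula: 2A = Σ (x_i·y_{i+1} − x_{i+1}·y_i), indices taken mod 3.
Σ = (-7) + (15) + (3) = 11
Area = |Σ|/2 = 5.5.
Net area = 242 − 5.5 = 236.5.

236.5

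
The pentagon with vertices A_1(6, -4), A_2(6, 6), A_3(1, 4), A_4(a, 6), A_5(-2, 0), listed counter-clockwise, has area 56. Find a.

-2

The doubled signed area Σ (x_i y_{i+1} − x_{i+1} y_i) is linear in a.
With a=0 it equals 104; the coefficient of a is -4 (from the two edges through A_4).
So -4·a + 104 = 2·56 = 112 ⇒ a = -2.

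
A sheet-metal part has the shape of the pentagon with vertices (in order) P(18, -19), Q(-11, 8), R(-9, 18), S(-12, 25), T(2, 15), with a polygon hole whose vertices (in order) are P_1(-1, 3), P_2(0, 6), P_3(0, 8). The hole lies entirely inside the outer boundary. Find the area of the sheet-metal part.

368

Outer boundary:
Apply Gauss's area formula: 2A = Σ (x_i·y_{i+1} − x_{i+1}·y_i), indices taken mod 5.
Cross-terms: -65, -126, -9, -230, -308  ⇒  Σ = -738
Area = |Σ|/2 = 369.
Hole:
Σ = (-6) + (0) + (8) = 2
Area = |Σ|/2 = 1.
Net area = 369 − 1 = 368.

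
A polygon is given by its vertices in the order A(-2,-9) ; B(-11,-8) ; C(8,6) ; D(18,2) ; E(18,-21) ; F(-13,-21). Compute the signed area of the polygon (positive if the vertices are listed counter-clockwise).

Apply the shoelace (surveyor's) formula: 2A = Σ (x_i·y_{i+1} − x_{i+1}·y_i), indices taken mod 6.
Σ = (-83) + (-2) + (-92) + (-414) + (-651) + (75) = -1167
Signed area = Σ/2 = -583.5 (negative ⇒ clockwise traversal).

-583.5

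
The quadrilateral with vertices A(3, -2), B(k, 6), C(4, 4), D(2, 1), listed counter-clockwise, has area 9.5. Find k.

The doubled signed area Σ (x_i y_{i+1} − x_{i+1} y_i) is linear in k.
With k=0 it equals -17; the coefficient of k is 6 (from the two edges through B).
So 6·k + -17 = 2·9.5 = 19 ⇒ k = 6.

6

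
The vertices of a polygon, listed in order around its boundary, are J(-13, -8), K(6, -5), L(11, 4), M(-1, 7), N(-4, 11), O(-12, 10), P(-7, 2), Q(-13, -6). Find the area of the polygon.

261

Apply the shoelace formula: 2A = Σ (x_i·y_{i+1} − x_{i+1}·y_i), indices taken mod 8.
J→K: (-13)(-5) − (6)(-8) = 113
K→L: (6)(4) − (11)(-5) = 79
L→M: (11)(7) − (-1)(4) = 81
M→N: (-1)(11) − (-4)(7) = 17
N→O: (-4)(10) − (-12)(11) = 92
O→P: (-12)(2) − (-7)(10) = 46
P→Q: (-7)(-6) − (-13)(2) = 68
Q→J: (-13)(-8) − (-13)(-6) = 26
Σ = 522
Area = |Σ|/2 = 261.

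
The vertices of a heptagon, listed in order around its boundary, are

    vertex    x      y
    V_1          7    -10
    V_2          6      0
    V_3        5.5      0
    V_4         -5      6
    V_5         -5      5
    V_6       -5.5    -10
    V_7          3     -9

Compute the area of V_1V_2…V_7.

144

Apply the shoelace (surveyor's) formula: 2A = Σ (x_i·y_{i+1} − x_{i+1}·y_i), indices taken mod 7.
Σ = (60) + (0) + (33) + (5) + (77.5) + (79.5) + (33) = 288
Area = |Σ|/2 = 144.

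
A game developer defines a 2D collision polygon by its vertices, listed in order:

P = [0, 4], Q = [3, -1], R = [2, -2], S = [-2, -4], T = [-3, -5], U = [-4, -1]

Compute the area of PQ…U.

31.5

P→Q: (0)(-1) − (3)(4) = -12
Q→R: (3)(-2) − (2)(-1) = -4
R→S: (2)(-4) − (-2)(-2) = -12
S→T: (-2)(-5) − (-3)(-4) = -2
T→U: (-3)(-1) − (-4)(-5) = -17
U→P: (-4)(4) − (0)(-1) = -16
Σ = -63
Area = |Σ|/2 = 31.5.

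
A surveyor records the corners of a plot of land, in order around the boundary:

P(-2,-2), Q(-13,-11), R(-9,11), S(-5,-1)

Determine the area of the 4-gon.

87

Apply the surveyor's formula: 2A = Σ (x_i·y_{i+1} − x_{i+1}·y_i), indices taken mod 4.
Σ = (-4) + (-242) + (64) + (8) = -174
Area = |Σ|/2 = 87.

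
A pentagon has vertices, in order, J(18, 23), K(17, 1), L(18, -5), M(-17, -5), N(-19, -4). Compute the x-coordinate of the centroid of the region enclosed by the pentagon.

738/149

Apply the surveyor's formula. First the cross-terms c_i = x_i·y_{i+1} − x_{i+1}·y_i:
  -373, -103, -175, -27, -365  ⇒  2A = -1043, A = -521.5.
Then Σ (x_i + x_{i+1})·c_i = -15498, so x̄ = -15498 / (6·(-521.5)) = 738/149.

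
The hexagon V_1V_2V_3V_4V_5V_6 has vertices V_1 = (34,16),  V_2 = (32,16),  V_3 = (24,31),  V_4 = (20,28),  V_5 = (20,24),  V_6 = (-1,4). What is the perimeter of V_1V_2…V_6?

94

|V_1V_2| = √((-2)² + (0)²) = √4 = 2
|V_2V_3| = √((-8)² + (15)²) = √289 = 17
|V_3V_4| = √((-4)² + (-3)²) = √25 = 5
|V_4V_5| = √((0)² + (-4)²) = √16 = 4
|V_5V_6| = √((-21)² + (-20)²) = √841 = 29
|V_6V_1| = √((35)² + (12)²) = √1369 = 37
Perimeter = 2 + 17 + 5 + 4 + 29 + 37 = 94.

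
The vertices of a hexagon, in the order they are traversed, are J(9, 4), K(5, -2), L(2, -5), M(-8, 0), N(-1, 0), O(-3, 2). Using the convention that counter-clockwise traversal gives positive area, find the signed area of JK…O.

-65.5

Σ = (-38) + (-21) + (-40) + (0) + (-2) + (-30) = -131
Signed area = Σ/2 = -65.5 (negative ⇒ clockwise traversal).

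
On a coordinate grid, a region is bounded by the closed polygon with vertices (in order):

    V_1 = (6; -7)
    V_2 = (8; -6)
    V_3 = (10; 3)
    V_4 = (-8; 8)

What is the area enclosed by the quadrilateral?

Apply the surveyor's formula: 2A = Σ (x_i·y_{i+1} − x_{i+1}·y_i), indices taken mod 4.
Cross-terms: 20, 84, 104, 8  ⇒  Σ = 216
Area = |Σ|/2 = 108.

108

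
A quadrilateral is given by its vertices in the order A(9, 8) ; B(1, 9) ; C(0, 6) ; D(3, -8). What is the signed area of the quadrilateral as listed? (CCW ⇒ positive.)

78.5

Apply the shoelace (surveyor's) formula: 2A = Σ (x_i·y_{i+1} − x_{i+1}·y_i), indices taken mod 4.
Cross-terms: 73, 6, -18, 96  ⇒  Σ = 157
Signed area = Σ/2 = 78.5 (positive ⇒ counter-clockwise traversal).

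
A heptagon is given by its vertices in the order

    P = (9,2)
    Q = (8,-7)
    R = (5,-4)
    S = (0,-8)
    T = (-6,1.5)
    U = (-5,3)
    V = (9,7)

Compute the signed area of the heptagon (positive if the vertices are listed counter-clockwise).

-140.75

Apply the shoelace formula: 2A = Σ (x_i·y_{i+1} − x_{i+1}·y_i), indices taken mod 7.
Σ = (-79) + (3) + (-40) + (-48) + (-10.5) + (-62) + (-45) = -281.5
Signed area = Σ/2 = -140.75 (negative ⇒ clockwise traversal).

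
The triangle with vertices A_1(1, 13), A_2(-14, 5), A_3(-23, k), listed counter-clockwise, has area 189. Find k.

-25

Write out the shoelace sum; only the two edges meeting at A_3 involve k:
2·Area = [((-14)·k − (-23)·5) + ((-23)·13 − 1·k)] + 187
       = -15·k + 3 = 378
⇒ k = -25.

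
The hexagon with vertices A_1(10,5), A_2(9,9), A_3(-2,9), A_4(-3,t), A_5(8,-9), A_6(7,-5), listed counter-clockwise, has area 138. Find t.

Write out the shoelace sum; only the two edges meeting at A_4 involve t:
2·Area = [((-2)·t − (-3)·9) + ((-3)·(-9) − 8·t)] + 252
       = -10·t + 306 = 276
⇒ t = 3.

3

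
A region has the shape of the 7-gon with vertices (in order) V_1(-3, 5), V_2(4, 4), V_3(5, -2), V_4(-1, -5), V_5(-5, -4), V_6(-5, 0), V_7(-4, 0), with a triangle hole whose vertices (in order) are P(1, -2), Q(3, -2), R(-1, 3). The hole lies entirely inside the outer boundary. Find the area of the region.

69

Outer boundary:
Apply the shoelace (surveyor's) formula: 2A = Σ (x_i·y_{i+1} − x_{i+1}·y_i), indices taken mod 7.
Σ = (-32) + (-28) + (-27) + (-21) + (-20) + (0) + (-20) = -148
Area = |Σ|/2 = 74.
Hole:
Apply Gauss's area formula: 2A = Σ (x_i·y_{i+1} − x_{i+1}·y_i), indices taken mod 3.
Σ = (4) + (7) + (-1) = 10
Area = |Σ|/2 = 5.
Net area = 74 − 5 = 69.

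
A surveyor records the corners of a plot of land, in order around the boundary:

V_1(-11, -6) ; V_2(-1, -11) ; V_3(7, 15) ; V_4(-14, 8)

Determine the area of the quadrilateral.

307.5

Σ = (115) + (62) + (266) + (172) = 615
Area = |Σ|/2 = 307.5.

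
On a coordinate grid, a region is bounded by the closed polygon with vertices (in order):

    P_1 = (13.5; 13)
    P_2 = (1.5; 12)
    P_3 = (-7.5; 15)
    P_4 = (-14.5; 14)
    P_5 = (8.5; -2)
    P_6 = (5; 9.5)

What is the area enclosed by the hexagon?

152.5

Apply the surveyor's formula: 2A = Σ (x_i·y_{i+1} − x_{i+1}·y_i), indices taken mod 6.
Cross-terms: 142.5, 112.5, 112.5, -90, 90.75, -63.25  ⇒  Σ = 305
Area = |Σ|/2 = 152.5.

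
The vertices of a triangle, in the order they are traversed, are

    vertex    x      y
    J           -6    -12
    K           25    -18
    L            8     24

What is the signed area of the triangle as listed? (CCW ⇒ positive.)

Σ = (408) + (744) + (48) = 1200
Signed area = Σ/2 = 600 (positive ⇒ counter-clockwise traversal).

600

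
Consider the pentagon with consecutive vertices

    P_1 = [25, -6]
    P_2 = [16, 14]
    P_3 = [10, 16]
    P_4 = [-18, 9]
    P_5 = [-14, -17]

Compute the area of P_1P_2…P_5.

P_1→P_2: (25)(14) − (16)(-6) = 446
P_2→P_3: (16)(16) − (10)(14) = 116
P_3→P_4: (10)(9) − (-18)(16) = 378
P_4→P_5: (-18)(-17) − (-14)(9) = 432
P_5→P_1: (-14)(-6) − (25)(-17) = 509
Σ = 1881
Area = |Σ|/2 = 940.5.

940.5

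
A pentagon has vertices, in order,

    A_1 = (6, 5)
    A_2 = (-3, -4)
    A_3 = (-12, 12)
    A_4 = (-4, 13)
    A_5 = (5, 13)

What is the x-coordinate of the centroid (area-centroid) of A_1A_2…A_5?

Apply Gauss's area formula. First the cross-terms c_i = x_i·y_{i+1} − x_{i+1}·y_i:
  -9, -84, -108, -117, -53  ⇒  2A = -371, A = -185.5.
Then Σ (x_i + x_{i+1})·c_i = 2261, so x̄ = 2261 / (6·(-185.5)) = -323/159.

-323/159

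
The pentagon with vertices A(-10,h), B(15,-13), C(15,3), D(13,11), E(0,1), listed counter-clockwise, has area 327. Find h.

Write out the shoelace sum; only the two edges meeting at A involve h:
2·Area = [(0·h − (-10)·1) + ((-10)·(-13) − 15·h)] + 379
       = -15·h + 519 = 654
⇒ h = -9.

-9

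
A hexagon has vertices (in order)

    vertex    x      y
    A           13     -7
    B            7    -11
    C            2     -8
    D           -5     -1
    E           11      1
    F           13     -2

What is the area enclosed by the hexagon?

Apply the surveyor's formula: 2A = Σ (x_i·y_{i+1} − x_{i+1}·y_i), indices taken mod 6.
Σ = (-94) + (-34) + (-42) + (6) + (-35) + (-65) = -264
Area = |Σ|/2 = 132.

132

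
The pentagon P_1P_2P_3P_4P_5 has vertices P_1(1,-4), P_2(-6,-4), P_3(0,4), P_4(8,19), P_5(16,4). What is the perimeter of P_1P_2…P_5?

|P_1P_2| = √((-7)² + (0)²) = √49 = 7
|P_2P_3| = √((6)² + (8)²) = √100 = 10
|P_3P_4| = √((8)² + (15)²) = √289 = 17
|P_4P_5| = √((8)² + (-15)²) = √289 = 17
|P_5P_1| = √((-15)² + (-8)²) = √289 = 17
Perimeter = 7 + 10 + 17 + 17 + 17 = 68.

68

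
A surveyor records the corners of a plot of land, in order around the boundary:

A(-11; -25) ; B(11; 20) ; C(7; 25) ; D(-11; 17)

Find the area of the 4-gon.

523

Apply Gauss's area formula: 2A = Σ (x_i·y_{i+1} − x_{i+1}·y_i), indices taken mod 4.
A→B: (-11)(20) − (11)(-25) = 55
B→C: (11)(25) − (7)(20) = 135
C→D: (7)(17) − (-11)(25) = 394
D→A: (-11)(-25) − (-11)(17) = 462
Σ = 1046
Area = |Σ|/2 = 523.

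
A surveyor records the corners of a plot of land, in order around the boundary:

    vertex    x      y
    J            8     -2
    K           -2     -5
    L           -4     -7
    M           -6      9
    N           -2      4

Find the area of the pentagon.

Σ = (-44) + (-6) + (-78) + (-6) + (-28) = -162
Area = |Σ|/2 = 81.

81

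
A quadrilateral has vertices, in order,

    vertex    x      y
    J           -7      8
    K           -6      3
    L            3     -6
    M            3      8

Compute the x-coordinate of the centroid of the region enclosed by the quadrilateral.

-125/132

Apply the shoelace (surveyor's) formula. First the cross-terms c_i = x_i·y_{i+1} − x_{i+1}·y_i:
  27, 27, 42, 80  ⇒  2A = 176, A = 88.
Then Σ (x_i + x_{i+1})·c_i = -500, so x̄ = -500 / (6·88) = -125/132.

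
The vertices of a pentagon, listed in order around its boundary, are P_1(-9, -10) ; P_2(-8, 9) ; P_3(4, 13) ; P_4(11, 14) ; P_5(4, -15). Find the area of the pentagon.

Cross-terms: -161, -140, -87, -221, -175  ⇒  Σ = -784
Area = |Σ|/2 = 392.

392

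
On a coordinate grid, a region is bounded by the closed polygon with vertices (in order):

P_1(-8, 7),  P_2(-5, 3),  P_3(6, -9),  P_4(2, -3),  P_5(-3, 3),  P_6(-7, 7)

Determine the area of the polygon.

21

Apply the shoelace formula: 2A = Σ (x_i·y_{i+1} − x_{i+1}·y_i), indices taken mod 6.
Σ = (11) + (27) + (0) + (-3) + (0) + (7) = 42
Area = |Σ|/2 = 21.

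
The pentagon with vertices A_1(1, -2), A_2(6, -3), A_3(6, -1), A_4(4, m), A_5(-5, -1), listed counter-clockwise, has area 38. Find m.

4

The doubled signed area Σ (x_i y_{i+1} − x_{i+1} y_i) is linear in m.
With m=0 it equals 32; the coefficient of m is 11 (from the two edges through A_4).
So 11·m + 32 = 2·38 = 76 ⇒ m = 4.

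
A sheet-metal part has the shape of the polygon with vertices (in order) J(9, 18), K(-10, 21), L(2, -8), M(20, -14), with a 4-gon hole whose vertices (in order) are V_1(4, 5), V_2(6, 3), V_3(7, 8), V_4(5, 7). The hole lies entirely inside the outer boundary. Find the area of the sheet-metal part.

Outer boundary:
Apply the shoelace formula: 2A = Σ (x_i·y_{i+1} − x_{i+1}·y_i), indices taken mod 4.
Cross-terms: 369, 38, 132, 486  ⇒  Σ = 1025
Area = |Σ|/2 = 512.5.
Hole:
Apply the shoelace (surveyor's) formula: 2A = Σ (x_i·y_{i+1} − x_{i+1}·y_i), indices taken mod 4.
Σ = (-18) + (27) + (9) + (-3) = 15
Area = |Σ|/2 = 7.5.
Net area = 512.5 − 7.5 = 505.

505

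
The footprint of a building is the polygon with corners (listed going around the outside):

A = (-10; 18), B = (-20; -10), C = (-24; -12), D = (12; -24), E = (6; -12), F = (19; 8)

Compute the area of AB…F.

939

Apply the shoelace (surveyor's) formula: 2A = Σ (x_i·y_{i+1} − x_{i+1}·y_i), indices taken mod 6.
Σ = (460) + (0) + (720) + (0) + (276) + (422) = 1878
Area = |Σ|/2 = 939.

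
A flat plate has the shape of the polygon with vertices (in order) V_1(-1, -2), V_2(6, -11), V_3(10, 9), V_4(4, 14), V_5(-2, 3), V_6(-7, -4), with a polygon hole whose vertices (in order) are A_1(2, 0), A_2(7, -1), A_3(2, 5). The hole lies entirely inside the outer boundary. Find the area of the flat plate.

172.5

Outer boundary:
Apply the shoelace (surveyor's) formula: 2A = Σ (x_i·y_{i+1} − x_{i+1}·y_i), indices taken mod 6.
Σ = (23) + (164) + (104) + (40) + (29) + (10) = 370
Area = |Σ|/2 = 185.
Hole:
Apply Gauss's area formula: 2A = Σ (x_i·y_{i+1} − x_{i+1}·y_i), indices taken mod 3.
Σ = (-2) + (37) + (-10) = 25
Area = |Σ|/2 = 12.5.
Net area = 185 − 12.5 = 172.5.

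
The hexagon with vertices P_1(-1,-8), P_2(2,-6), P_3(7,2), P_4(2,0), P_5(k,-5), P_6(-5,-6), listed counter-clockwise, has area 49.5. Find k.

The doubled signed area Σ (x_i y_{i+1} − x_{i+1} y_i) is linear in k.
With k=0 it equals 63; the coefficient of k is -6 (from the two edges through P_5).
So -6·k + 63 = 2·49.5 = 99 ⇒ k = -6.

-6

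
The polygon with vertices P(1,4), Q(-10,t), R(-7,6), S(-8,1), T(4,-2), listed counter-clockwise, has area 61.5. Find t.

Write out the shoelace sum; only the two edges meeting at Q involve t:
2·Area = [(1·t − (-10)·4) + ((-10)·6 − (-7)·t)] + 71
       = 8·t + 51 = 123
⇒ t = 9.

9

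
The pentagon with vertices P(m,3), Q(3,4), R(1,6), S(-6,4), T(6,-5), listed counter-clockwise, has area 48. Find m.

3

The doubled signed area Σ (x_i y_{i+1} − x_{i+1} y_i) is linear in m.
With m=0 it equals 69; the coefficient of m is 9 (from the two edges through P).
So 9·m + 69 = 2·48 = 96 ⇒ m = 3.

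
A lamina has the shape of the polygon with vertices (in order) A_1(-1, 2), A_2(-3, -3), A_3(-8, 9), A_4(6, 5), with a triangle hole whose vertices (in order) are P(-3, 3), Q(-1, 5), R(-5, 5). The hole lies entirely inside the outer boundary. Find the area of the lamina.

55.5

Outer boundary:
Apply the surveyor's formula: 2A = Σ (x_i·y_{i+1} − x_{i+1}·y_i), indices taken mod 4.
Cross-terms: 9, -51, -94, 17  ⇒  Σ = -119
Area = |Σ|/2 = 59.5.
Hole:
Apply the surveyor's formula: 2A = Σ (x_i·y_{i+1} − x_{i+1}·y_i), indices taken mod 3.
Cross-terms: -12, 20, 0  ⇒  Σ = 8
Area = |Σ|/2 = 4.
Net area = 59.5 − 4 = 55.5.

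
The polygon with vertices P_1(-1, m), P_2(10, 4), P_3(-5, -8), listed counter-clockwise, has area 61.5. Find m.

The doubled signed area Σ (x_i y_{i+1} − x_{i+1} y_i) is linear in m.
With m=0 it equals -72; the coefficient of m is -15 (from the two edges through P_1).
So -15·m + -72 = 2·61.5 = 123 ⇒ m = -13.

-13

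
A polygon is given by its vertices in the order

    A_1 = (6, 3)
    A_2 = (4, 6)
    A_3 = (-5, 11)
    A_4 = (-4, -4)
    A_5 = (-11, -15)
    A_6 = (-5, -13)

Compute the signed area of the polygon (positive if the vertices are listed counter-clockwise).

Apply the surveyor's formula: 2A = Σ (x_i·y_{i+1} − x_{i+1}·y_i), indices taken mod 6.
Σ = (24) + (74) + (64) + (16) + (68) + (63) = 309
Signed area = Σ/2 = 154.5 (positive ⇒ counter-clockwise traversal).

154.5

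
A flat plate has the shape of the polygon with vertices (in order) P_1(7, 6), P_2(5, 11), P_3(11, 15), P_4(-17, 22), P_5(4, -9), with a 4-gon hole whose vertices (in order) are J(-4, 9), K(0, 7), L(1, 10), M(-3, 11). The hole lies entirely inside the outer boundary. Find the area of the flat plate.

313.5

Outer boundary:
P_1→P_2: (7)(11) − (5)(6) = 47
P_2→P_3: (5)(15) − (11)(11) = -46
P_3→P_4: (11)(22) − (-17)(15) = 497
P_4→P_5: (-17)(-9) − (4)(22) = 65
P_5→P_1: (4)(6) − (7)(-9) = 87
Σ = 650
Area = |Σ|/2 = 325.
Hole:
Apply Gauss's area formula: 2A = Σ (x_i·y_{i+1} − x_{i+1}·y_i), indices taken mod 4.
J→K: (-4)(7) − (0)(9) = -28
K→L: (0)(10) − (1)(7) = -7
L→M: (1)(11) − (-3)(10) = 41
M→J: (-3)(9) − (-4)(11) = 17
Σ = 23
Area = |Σ|/2 = 11.5.
Net area = 325 − 11.5 = 313.5.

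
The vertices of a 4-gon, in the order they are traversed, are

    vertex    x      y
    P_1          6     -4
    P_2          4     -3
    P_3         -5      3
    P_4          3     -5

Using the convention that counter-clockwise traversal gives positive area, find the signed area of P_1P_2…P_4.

Apply Gauss's area formula: 2A = Σ (x_i·y_{i+1} − x_{i+1}·y_i), indices taken mod 4.
Σ = (-2) + (-3) + (16) + (18) = 29
Signed area = Σ/2 = 14.5 (positive ⇒ counter-clockwise traversal).

14.5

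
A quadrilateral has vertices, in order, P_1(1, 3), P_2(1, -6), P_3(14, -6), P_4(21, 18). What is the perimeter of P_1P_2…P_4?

72

|P_1P_2| = √((0)² + (-9)²) = √81 = 9
|P_2P_3| = √((13)² + (0)²) = √169 = 13
|P_3P_4| = √((7)² + (24)²) = √625 = 25
|P_4P_1| = √((-20)² + (-15)²) = √625 = 25
Perimeter = 9 + 13 + 25 + 25 = 72.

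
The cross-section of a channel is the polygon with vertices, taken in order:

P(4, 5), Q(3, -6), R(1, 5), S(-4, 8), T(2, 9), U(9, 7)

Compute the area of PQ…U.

46

Apply the shoelace formula: 2A = Σ (x_i·y_{i+1} − x_{i+1}·y_i), indices taken mod 6.
Σ = (-39) + (21) + (28) + (-52) + (-67) + (17) = -92
Area = |Σ|/2 = 46.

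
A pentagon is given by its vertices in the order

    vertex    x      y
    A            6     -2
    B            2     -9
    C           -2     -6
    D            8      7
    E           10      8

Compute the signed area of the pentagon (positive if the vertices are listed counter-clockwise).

-60

A→B: (6)(-9) − (2)(-2) = -50
B→C: (2)(-6) − (-2)(-9) = -30
C→D: (-2)(7) − (8)(-6) = 34
D→E: (8)(8) − (10)(7) = -6
E→A: (10)(-2) − (6)(8) = -68
Σ = -120
Signed area = Σ/2 = -60 (negative ⇒ clockwise traversal).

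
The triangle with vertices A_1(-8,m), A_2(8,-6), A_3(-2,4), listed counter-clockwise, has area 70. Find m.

-4

Write out the shoelace sum; only the two edges meeting at A_1 involve m:
2·Area = [((-2)·m − (-8)·4) + ((-8)·(-6) − 8·m)] + 20
       = -10·m + 100 = 140
⇒ m = -4.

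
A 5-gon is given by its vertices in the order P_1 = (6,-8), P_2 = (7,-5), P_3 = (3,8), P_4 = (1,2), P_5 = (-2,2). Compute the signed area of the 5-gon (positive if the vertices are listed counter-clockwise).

P_1→P_2: (6)(-5) − (7)(-8) = 26
P_2→P_3: (7)(8) − (3)(-5) = 71
P_3→P_4: (3)(2) − (1)(8) = -2
P_4→P_5: (1)(2) − (-2)(2) = 6
P_5→P_1: (-2)(-8) − (6)(2) = 4
Σ = 105
Signed area = Σ/2 = 52.5 (positive ⇒ counter-clockwise traversal).

52.5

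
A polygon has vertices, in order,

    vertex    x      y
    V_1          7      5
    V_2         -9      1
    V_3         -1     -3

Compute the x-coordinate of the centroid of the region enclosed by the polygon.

-1

Apply Gauss's area formula. First the cross-terms c_i = x_i·y_{i+1} − x_{i+1}·y_i:
  52, 28, 16  ⇒  2A = 96, A = 48.
Then Σ (x_i + x_{i+1})·c_i = -288, so x̄ = -288 / (6·48) = -1.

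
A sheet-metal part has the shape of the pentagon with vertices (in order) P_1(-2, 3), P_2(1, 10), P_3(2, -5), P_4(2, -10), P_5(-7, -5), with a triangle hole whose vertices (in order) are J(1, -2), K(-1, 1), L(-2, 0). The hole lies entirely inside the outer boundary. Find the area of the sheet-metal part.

Outer boundary:
Apply the shoelace formula: 2A = Σ (x_i·y_{i+1} − x_{i+1}·y_i), indices taken mod 5.
Cross-terms: -23, -25, -10, -80, -31  ⇒  Σ = -169
Area = |Σ|/2 = 84.5.
Hole:
Apply the surveyor's formula: 2A = Σ (x_i·y_{i+1} − x_{i+1}·y_i), indices taken mod 3.
Σ = (-1) + (2) + (4) = 5
Area = |Σ|/2 = 2.5.
Net area = 84.5 − 2.5 = 82.

82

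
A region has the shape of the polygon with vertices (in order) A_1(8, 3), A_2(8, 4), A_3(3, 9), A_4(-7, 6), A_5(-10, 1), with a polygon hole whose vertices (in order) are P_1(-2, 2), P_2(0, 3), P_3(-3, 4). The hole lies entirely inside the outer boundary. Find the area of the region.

Outer boundary:
Apply the surveyor's formula: 2A = Σ (x_i·y_{i+1} − x_{i+1}·y_i), indices taken mod 5.
Cross-terms: 8, 60, 81, 53, -38  ⇒  Σ = 164
Area = |Σ|/2 = 82.
Hole:
Apply the shoelace formula: 2A = Σ (x_i·y_{i+1} − x_{i+1}·y_i), indices taken mod 3.
P_1→P_2: (-2)(3) − (0)(2) = -6
P_2→P_3: (0)(4) − (-3)(3) = 9
P_3→P_1: (-3)(2) − (-2)(4) = 2
Σ = 5
Area = |Σ|/2 = 2.5.
Net area = 82 − 2.5 = 79.5.

79.5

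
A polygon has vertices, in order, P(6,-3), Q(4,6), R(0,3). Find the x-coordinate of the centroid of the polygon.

10/3

Apply Gauss's area formula. First the cross-terms c_i = x_i·y_{i+1} − x_{i+1}·y_i:
  48, 12, -18  ⇒  2A = 42, A = 21.
Then Σ (x_i + x_{i+1})·c_i = 420, so x̄ = 420 / (6·21) = 10/3.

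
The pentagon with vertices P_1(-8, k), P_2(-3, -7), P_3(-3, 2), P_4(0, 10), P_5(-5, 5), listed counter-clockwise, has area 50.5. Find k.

-6

The doubled signed area Σ (x_i y_{i+1} − x_{i+1} y_i) is linear in k.
With k=0 it equals 89; the coefficient of k is -2 (from the two edges through P_1).
So -2·k + 89 = 2·50.5 = 101 ⇒ k = -6.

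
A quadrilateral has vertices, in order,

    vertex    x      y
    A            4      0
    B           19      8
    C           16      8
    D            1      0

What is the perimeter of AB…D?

|AB| = √((15)² + (8)²) = √289 = 17
|BC| = √((-3)² + (0)²) = √9 = 3
|CD| = √((-15)² + (-8)²) = √289 = 17
|DA| = √((3)² + (0)²) = √9 = 3
Perimeter = 17 + 3 + 17 + 3 = 40.

40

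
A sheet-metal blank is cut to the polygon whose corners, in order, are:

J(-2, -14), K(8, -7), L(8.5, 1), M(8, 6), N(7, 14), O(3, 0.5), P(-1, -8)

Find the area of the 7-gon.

121.25

Apply the shoelace formula: 2A = Σ (x_i·y_{i+1} − x_{i+1}·y_i), indices taken mod 7.
Σ = (126) + (67.5) + (43) + (70) + (-38.5) + (-23.5) + (-2) = 242.5
Area = |Σ|/2 = 121.25.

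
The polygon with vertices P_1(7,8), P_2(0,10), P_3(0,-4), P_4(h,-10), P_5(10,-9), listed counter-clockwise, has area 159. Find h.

-1

Write out the shoelace sum; only the two edges meeting at P_4 involve h:
2·Area = [(0·(-10) − h·(-4)) + (h·(-9) − 10·(-10))] + 213
       = -5·h + 313 = 318
⇒ h = -1.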